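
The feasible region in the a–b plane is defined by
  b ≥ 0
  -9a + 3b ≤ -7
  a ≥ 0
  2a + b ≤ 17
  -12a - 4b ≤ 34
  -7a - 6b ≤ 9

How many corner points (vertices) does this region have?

3

The feasible vertices (each the meet of two boundaries and inside every other half-plane) are:
  (7/9, 0)
  (17/2, 0)
  (58/15, 139/15)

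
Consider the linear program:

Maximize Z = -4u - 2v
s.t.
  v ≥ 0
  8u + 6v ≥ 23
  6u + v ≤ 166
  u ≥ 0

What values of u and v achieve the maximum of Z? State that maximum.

Feasible corners and Z = -4u - 2v:
  (23/8, 0) → Z = -23/2
  (83/3, 0) → Z = -332/3
  (0, 23/6) → Z = -23/3
  (0, 166) → Z = -332

The binding constraints are 8u + 6v = 23 and u = 0.
Solving simultaneously gives u = 0, v = 23/6.

u = 0, v = 23/6, maximum Z = -23/3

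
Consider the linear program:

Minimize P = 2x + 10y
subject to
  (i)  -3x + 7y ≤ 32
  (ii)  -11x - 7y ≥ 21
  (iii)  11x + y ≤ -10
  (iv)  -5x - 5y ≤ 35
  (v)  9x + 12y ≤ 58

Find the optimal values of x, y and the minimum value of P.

Vertices and P = 2x + 10y:
  (-53/14, 289/98) → P = 1074/49
  (-81/10, 11/10) → P = -26/5
  (-49/66, -11/6) → P = -218/11
  (-3/10, -67/10) → P = -338/5

The binding constraints are 11x + y = -10 and -5x - 5y = 35.
Solving simultaneously gives x = -3/10, y = -67/10.

x = -3/10, y = -67/10, minimum P = -338/5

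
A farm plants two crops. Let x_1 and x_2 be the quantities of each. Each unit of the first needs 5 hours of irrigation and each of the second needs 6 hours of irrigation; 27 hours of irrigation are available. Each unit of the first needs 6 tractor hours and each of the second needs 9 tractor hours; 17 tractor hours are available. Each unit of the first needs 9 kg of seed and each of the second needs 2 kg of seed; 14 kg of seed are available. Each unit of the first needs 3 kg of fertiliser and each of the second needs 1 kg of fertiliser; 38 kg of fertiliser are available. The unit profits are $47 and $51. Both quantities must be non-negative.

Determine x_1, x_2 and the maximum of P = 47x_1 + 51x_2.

Feasible corners and P = 47x_1 + 51x_2:
  (0, 0) → P = 0
  (0, 17/9) → P = 289/3
  (14/9, 0) → P = 658/9
  (4/3, 1) → P = 341/3

x_1 = 4/3, x_2 = 1, maximum P = 341/3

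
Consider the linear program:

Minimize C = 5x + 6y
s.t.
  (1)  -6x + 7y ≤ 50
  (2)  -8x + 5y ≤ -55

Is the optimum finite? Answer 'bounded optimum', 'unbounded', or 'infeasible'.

From the feasible point (635/26, 365/13), moving in the direction (-5, -8) keeps every constraint satisfied while C decreases without bound.

unbounded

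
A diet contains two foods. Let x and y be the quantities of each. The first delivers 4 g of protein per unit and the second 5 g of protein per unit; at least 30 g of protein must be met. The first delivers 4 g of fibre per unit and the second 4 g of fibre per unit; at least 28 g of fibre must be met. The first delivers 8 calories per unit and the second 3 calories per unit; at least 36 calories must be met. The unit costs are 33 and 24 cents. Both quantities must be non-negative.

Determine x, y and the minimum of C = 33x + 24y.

The feasible region is unbounded (it extends along (0, 1), (1, 0)), but C strictly increases along every unbounded feasible direction, so there is no improving ray and the minimum is attained at a vertex.

At the optimal vertex, 4x + 4y = 28 and 8x + 3y = 36.
Solving simultaneously gives x = 3, y = 4.

x = 3, y = 4, minimum C = 195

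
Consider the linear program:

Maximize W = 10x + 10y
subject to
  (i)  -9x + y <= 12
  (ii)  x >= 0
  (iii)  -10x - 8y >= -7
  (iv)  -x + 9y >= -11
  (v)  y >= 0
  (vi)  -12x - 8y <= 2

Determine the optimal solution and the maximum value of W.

x = 0, y = 7/8, maximum W = 35/4

Feasible corners and W = 10x + 10y:
  (0, 7/8) → W = 35/4
  (0, 0) → W = 0
  (7/10, 0) → W = 7

The binding constraints are x = 0 and -10x - 8y = -7.
Solving simultaneously gives x = 0, y = 7/8.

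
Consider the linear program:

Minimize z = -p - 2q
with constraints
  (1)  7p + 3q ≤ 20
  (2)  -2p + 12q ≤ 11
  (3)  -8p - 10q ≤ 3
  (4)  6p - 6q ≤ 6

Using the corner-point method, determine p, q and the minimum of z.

p = 23/10, q = 13/10, minimum z = -49/10

Vertices and z = -p - 2q:
  (23/10, 13/10) → z = -49/10
  (-73/58, 41/58) → z = -9/58
  (7/18, -11/18) → z = 5/6

At the optimal vertex, 7p + 3q = 20 and -2p + 12q = 11.
Solving simultaneously gives p = 23/10, q = 13/10.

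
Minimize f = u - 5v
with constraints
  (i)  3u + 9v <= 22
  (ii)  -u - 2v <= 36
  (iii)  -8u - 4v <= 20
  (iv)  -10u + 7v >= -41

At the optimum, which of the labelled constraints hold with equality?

(i) and (iii)

Feasible corners and f = u - 5v:
  (-67/15, 59/15) → f = -362/15
  (523/111, 97/111) → f = 38/111
  (1/4, -11/2) → f = 111/4

The minimum is at (-67/15, 59/15). Substituting into each constraint, equality holds for (i) and (iii); the remaining constraints have slack.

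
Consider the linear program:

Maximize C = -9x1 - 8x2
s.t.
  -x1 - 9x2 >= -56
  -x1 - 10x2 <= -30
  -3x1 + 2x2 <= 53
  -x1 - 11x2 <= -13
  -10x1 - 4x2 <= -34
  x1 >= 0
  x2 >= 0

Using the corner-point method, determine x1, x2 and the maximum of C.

x1 = 55/24, x2 = 133/48, maximum C = -1027/24

The optimum lies where -x1 - 10x2 = -30 and -10x1 - 4x2 = -34.
Solving simultaneously gives x1 = 55/24, x2 = 133/48.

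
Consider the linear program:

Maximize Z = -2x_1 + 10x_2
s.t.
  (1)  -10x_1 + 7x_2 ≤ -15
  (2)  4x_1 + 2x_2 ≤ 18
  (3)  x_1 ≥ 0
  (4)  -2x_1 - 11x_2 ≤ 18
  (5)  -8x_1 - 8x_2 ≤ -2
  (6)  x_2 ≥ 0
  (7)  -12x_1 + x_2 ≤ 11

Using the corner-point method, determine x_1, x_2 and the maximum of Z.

Vertices and Z = -2x_1 + 10x_2:
  (13/4, 5/2) → Z = 37/2
  (3/2, 0) → Z = -3
  (9/2, 0) → Z = -9

The optimum lies where -10x_1 + 7x_2 = -15 and 4x_1 + 2x_2 = 18.
Solving simultaneously gives x_1 = 13/4, x_2 = 5/2.

x_1 = 13/4, x_2 = 5/2, maximum Z = 37/2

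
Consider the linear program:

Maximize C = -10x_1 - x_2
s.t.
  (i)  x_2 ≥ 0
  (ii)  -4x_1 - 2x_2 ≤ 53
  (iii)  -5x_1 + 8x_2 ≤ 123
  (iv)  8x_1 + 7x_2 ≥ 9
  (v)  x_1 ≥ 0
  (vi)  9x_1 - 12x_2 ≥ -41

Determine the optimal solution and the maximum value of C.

Extreme points and C = -10x_1 - x_2:
  (9/8, 0) → C = -45/4
  (287/3, 451/6) → C = -6191/6
  (0, 9/7) → C = -9/7
  (0, 41/12) → C = -41/12
The feasible region is unbounded (it extends along (1, 0), (8, 5)), but C strictly decreases along every unbounded feasible direction, so there is no improving ray and the maximum is attained at a vertex.

x_1 = 0, x_2 = 9/7, maximum C = -9/7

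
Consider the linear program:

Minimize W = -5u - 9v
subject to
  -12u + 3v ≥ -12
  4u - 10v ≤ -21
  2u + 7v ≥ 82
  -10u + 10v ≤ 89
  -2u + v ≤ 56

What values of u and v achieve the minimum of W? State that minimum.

u = 43/10, v = 66/5, minimum W = -1403/10

Corner points and W = -5u - 9v:
  (11/3, 32/3) → W = -343/3
  (43/10, 66/5) → W = -1403/10
  (197/90, 499/45) → W = -9967/90

The optimum lies where -12u + 3v = -12 and -10u + 10v = 89.
Solving simultaneously gives u = 43/10, v = 66/5.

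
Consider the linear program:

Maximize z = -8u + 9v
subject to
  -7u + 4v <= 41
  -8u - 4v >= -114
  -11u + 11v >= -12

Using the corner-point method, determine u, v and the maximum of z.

u = 73/15, v = 563/30, maximum z = 3899/30

Feasible corners and z = -8u + 9v:
  (73/15, 563/30) → z = 3899/30
  (-499/33, -535/33) → z = -823/33
  (217/22, 193/22) → z = 1/22

The binding constraints are -7u + 4v = 41 and -8u - 4v = -114.
Solving simultaneously gives u = 73/15, v = 563/30.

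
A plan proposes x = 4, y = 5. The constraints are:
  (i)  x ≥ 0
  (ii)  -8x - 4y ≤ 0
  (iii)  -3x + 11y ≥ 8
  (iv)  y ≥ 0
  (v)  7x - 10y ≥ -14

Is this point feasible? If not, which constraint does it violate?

not feasible — violates (v)

Constraint (v): 7x - 10y = -22, which is not ≥ -14. All other constraints are satisfied.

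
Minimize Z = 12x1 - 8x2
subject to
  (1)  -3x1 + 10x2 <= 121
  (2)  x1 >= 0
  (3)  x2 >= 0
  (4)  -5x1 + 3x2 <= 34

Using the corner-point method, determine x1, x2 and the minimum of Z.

x1 = 23/41, x2 = 503/41, minimum Z = -3748/41

Feasible corners and Z = 12x1 - 8x2:
  (23/41, 503/41) → Z = -3748/41
  (0, 0) → Z = 0
  (0, 34/3) → Z = -272/3
The feasible region is unbounded (it extends along (10, 3), (1, 0)), but Z strictly increases along every unbounded feasible direction, so there is no improving ray and the minimum is attained at a vertex.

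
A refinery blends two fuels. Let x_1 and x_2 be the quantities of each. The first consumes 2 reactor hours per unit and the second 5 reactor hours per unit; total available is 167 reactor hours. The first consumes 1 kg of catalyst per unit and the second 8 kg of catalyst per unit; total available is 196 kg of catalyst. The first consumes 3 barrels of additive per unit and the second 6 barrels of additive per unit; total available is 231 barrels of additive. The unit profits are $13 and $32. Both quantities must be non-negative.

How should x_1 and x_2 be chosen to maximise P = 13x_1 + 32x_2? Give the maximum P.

Feasible corners and P = 13x_1 + 32x_2:
  (0, 0) → P = 0
  (0, 49/2) → P = 784
  (77, 0) → P = 1001
  (356/11, 225/11) → P = 11828/11
  (51, 13) → P = 1079

x_1 = 51, x_2 = 13, maximum P = 1079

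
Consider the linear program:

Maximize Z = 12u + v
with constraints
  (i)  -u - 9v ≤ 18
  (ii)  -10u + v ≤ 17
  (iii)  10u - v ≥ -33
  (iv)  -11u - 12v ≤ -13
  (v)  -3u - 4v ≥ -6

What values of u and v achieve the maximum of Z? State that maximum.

u = 126/23, v = -60/23, maximum Z = 1452/23

Extreme points and Z = 12u + v:
  (111/29, -211/87) → Z = 3785/87
  (126/23, -60/23) → Z = 1452/23
  (-191/131, 317/131) → Z = -1975/131
  (-62/43, 111/43) → Z = -633/43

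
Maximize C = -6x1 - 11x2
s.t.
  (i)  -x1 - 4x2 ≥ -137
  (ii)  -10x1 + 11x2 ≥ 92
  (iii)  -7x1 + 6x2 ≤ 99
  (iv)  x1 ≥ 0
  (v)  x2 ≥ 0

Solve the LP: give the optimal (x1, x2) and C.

The binding constraints are -10x1 + 11x2 = 92 and x1 = 0.
Solving simultaneously gives x1 = 0, x2 = 92/11.

x1 = 0, x2 = 92/11, maximum C = -92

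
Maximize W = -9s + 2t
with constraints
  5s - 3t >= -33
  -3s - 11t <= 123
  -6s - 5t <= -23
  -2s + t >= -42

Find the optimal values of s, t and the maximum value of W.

s = -96/43, t = 313/43, maximum W = 1490/43

Vertices and W = -9s + 2t:
  (-96/43, 313/43) → W = 1490/43
  (159, 276) → W = -879
  (233/16, -103/8) → W = -2509/16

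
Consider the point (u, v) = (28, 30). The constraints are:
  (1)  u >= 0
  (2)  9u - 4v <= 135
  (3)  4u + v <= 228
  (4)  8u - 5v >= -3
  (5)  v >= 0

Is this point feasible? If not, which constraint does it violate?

feasible

(1): 28 ≥ 0 ✓
(2): 132 ≤ 135 ✓
(3): 142 ≤ 228 ✓
(4): 74 ≥ -3 ✓
(5): 30 ≥ 0 ✓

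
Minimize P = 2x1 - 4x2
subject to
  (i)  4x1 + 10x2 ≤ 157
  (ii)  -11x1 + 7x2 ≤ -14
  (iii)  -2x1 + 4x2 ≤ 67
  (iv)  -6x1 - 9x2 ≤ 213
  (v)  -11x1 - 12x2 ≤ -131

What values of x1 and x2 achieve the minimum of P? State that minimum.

Corner points and P = 2x1 - 4x2:
  (413/46, 557/46) → P = -701/23
  (1085/209, 117/19) → P = -2978/209
  (415/3, -1043/9) → P = 6662/9
The feasible region is unbounded (it extends along (3, -2), (5, -2)), but P strictly increases along every unbounded feasible direction, so there is no improving ray and the minimum is attained at a vertex.

x1 = 413/46, x2 = 557/46, minimum P = -701/23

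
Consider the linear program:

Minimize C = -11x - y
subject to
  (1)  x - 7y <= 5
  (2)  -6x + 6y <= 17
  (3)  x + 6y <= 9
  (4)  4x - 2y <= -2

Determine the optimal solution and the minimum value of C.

Feasible corners and C = -11x - y:
  (-149/36, -47/36) → C = 281/6
  (-12/13, -11/13) → C = 11
  (-8/7, 71/42) → C = 457/42
  (3/13, 19/13) → C = -4

x = 3/13, y = 19/13, minimum C = -4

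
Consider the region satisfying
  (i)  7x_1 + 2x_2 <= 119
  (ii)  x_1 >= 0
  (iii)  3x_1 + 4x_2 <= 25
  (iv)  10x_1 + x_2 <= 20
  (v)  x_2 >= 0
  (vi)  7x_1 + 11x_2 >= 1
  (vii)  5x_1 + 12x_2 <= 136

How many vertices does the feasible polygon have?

Pairwise boundary intersections that survive every other constraint:
  (0, 25/4)
  (0, 1/11)
  (55/37, 190/37)
  (2, 0)
  (1/7, 0)

5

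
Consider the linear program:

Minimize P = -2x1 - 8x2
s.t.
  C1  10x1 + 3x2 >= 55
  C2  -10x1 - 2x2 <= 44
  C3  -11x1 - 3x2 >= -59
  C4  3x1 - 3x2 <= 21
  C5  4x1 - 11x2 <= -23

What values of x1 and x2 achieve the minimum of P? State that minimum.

Corner points and P = -2x1 - 8x2:
  (-121/5, 99) → P = -3718/5
  (4, 5) → P = -48
  (-125/4, 537/4) → P = -2023/2

The optimum lies where -10x1 - 2x2 = 44 and -11x1 - 3x2 = -59.
Solving simultaneously gives x1 = -125/4, x2 = 537/4.

x1 = -125/4, x2 = 537/4, minimum P = -2023/2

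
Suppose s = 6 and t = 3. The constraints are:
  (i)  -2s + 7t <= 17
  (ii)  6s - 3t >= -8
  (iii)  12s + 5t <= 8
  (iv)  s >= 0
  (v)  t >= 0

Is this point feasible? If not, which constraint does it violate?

Constraint (iii): 12s + 5t = 87, which is not ≤ 8. All other constraints are satisfied.

not feasible — violates (iii)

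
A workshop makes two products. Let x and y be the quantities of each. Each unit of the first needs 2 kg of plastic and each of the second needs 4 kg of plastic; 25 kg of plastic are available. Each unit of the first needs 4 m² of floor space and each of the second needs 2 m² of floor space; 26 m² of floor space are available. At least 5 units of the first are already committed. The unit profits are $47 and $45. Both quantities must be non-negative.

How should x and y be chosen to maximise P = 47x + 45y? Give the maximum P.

Feasible corners and P = 47x + 45y:
  (13/2, 0) → P = 611/2
  (5, 0) → P = 235
  (5, 3) → P = 370

x = 5, y = 3, maximum P = 370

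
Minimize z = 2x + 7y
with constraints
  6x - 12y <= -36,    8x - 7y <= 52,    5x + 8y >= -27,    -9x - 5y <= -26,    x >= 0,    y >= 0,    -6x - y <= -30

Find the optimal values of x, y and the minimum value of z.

x = 54/13, y = 66/13, minimum z = 570/13

Corner points and z = 2x + 7y:
  (146/9, 100/9) → z = 992/9
  (54/13, 66/13) → z = 570/13
  (0, 30) → z = 210
The feasible region is unbounded (it extends along (0, 1), (7, 8)), but z strictly increases along every unbounded feasible direction, so there is no improving ray and the minimum is attained at a vertex.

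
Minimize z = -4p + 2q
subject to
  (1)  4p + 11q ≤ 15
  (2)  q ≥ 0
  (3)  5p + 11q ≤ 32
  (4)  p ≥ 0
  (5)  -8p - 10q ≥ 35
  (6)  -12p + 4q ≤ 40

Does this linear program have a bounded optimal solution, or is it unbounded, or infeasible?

The boundaries 4p + 11q = 15 and q = 0 meet at (15/4, 0), but that point violates -8p - 10q ≥ 35. Every candidate vertex is excluded by some other constraint, so the feasible region is empty.

infeasible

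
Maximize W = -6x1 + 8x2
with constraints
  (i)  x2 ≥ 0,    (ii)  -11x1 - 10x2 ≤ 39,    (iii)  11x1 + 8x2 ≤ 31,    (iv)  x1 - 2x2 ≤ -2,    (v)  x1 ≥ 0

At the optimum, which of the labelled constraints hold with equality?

Feasible corners and W = -6x1 + 8x2:
  (23/15, 53/30) → W = 74/15
  (0, 31/8) → W = 31
  (0, 1) → W = 8

The maximum is at (0, 31/8). Substituting into each constraint, equality holds for (iii) and (v); the remaining constraints have slack.

(iii) and (v)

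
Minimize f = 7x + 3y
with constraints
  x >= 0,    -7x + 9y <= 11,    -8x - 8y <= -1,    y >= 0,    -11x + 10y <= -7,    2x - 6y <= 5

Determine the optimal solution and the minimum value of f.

Extreme points and f = 7x + 3y:
  (173/29, 170/29) → f = 1721/29
  (7/11, 0) → f = 49/11
  (5/2, 0) → f = 35/2
The feasible region is unbounded (it extends along (3, 1), (9, 7)), but f strictly increases along every unbounded feasible direction, so there is no improving ray and the minimum is attained at a vertex.

The optimum lies where y = 0 and -11x + 10y = -7.
Solving simultaneously gives x = 7/11, y = 0.

x = 7/11, y = 0, minimum f = 49/11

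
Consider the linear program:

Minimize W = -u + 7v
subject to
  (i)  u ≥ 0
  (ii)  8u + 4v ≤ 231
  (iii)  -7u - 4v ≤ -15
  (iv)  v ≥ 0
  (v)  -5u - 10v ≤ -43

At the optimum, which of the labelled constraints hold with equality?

Corner points and W = -u + 7v:
  (0, 231/4) → W = 1617/4
  (0, 43/10) → W = 301/10
  (231/8, 0) → W = -231/8
  (43/5, 0) → W = -43/5

The minimum is at (231/8, 0). Substituting into each constraint, equality holds for (ii) and (iv); the remaining constraints have slack.

(ii) and (iv)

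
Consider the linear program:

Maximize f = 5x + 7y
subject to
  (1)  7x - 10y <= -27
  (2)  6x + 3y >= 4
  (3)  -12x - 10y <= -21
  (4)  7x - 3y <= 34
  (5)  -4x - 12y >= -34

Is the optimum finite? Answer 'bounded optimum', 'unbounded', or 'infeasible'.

Vertices and f = 5x + 7y:
  (-6/19, 471/190) → f = 2997/190
  (4/31, 173/62) → f = 1251/62
  (-11/13, 81/26) → f = 457/26
The feasible region has finitely many vertices and no improving ray; the maximum is 1251/62 at (4/31, 173/62).

bounded optimum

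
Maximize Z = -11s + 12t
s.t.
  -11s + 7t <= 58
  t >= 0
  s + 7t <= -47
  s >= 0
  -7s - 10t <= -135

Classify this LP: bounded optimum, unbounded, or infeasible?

The boundaries -11s + 7t = 58 and -7s - 10t = -135 meet at (365/159, 1891/159), but that point violates s + 7t ≤ -47. Every candidate vertex is excluded by some other constraint, so the feasible region is empty.

infeasible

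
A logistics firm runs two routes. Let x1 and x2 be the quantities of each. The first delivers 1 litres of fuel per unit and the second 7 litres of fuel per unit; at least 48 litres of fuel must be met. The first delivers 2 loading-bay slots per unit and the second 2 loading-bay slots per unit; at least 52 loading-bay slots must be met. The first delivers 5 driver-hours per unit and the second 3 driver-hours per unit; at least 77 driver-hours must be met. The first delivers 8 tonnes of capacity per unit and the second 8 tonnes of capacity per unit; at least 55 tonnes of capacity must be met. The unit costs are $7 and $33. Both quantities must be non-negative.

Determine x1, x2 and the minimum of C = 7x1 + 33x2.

x1 = 67/3, x2 = 11/3, minimum C = 832/3

Vertices and C = 7x1 + 33x2:
  (0, 26) → C = 858
  (48, 0) → C = 336
  (67/3, 11/3) → C = 832/3
The feasible region is unbounded (it extends along (0, 1), (1, 0)), but C strictly increases along every unbounded feasible direction, so there is no improving ray and the minimum is attained at a vertex.

The optimum lies where x1 + 7x2 = 48 and 2x1 + 2x2 = 52.
Solving simultaneously gives x1 = 67/3, x2 = 11/3.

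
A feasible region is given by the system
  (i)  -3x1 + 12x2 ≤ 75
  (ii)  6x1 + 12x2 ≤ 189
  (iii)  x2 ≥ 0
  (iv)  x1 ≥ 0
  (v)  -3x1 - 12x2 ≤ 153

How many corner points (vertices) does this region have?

4

Intersecting each pair of boundary lines and keeping only the points that satisfy every inequality leaves:
  (38/3, 113/12)
  (0, 25/4)
  (63/2, 0)
  (0, 0)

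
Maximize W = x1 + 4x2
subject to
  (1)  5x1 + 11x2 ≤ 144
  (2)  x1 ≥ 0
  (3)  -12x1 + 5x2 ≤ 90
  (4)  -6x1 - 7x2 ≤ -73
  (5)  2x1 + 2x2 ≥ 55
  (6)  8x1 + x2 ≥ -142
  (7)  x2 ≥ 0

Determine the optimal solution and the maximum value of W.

Vertices and W = x1 + 4x2:
  (317/12, 13/12) → W = 123/4
  (144/5, 0) → W = 144/5
  (55/2, 0) → W = 55/2

x1 = 317/12, x2 = 13/12, maximum W = 123/4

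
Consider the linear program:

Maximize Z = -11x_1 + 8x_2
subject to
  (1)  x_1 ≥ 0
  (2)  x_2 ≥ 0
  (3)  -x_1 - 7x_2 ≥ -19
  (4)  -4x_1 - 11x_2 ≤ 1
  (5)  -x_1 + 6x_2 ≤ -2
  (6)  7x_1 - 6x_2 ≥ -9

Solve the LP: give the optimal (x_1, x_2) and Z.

Feasible corners and Z = -11x_1 + 8x_2:
  (19, 0) → Z = -209
  (2, 0) → Z = -22
  (128/13, 17/13) → Z = -1272/13

At the optimal vertex, x_2 = 0 and -x_1 + 6x_2 = -2.
Solving simultaneously gives x_1 = 2, x_2 = 0.

x_1 = 2, x_2 = 0, maximum Z = -22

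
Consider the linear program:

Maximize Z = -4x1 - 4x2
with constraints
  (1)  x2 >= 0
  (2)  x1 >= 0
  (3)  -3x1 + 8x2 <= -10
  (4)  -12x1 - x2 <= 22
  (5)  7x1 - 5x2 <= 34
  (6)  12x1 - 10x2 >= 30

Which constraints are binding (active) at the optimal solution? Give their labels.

Feasible corners and Z = -4x1 - 4x2:
  (10/3, 0) → Z = -40/3
  (34/7, 0) → Z = -136/7
  (222/41, 32/41) → Z = -1016/41

The maximum is at (10/3, 0). Substituting into each constraint, equality holds for (1) and (3); the remaining constraints have slack.

(1) and (3)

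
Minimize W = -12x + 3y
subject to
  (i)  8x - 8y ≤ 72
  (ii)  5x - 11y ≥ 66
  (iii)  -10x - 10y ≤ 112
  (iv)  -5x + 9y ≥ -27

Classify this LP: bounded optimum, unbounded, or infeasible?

infeasible

The boundaries 8x - 8y = 72 and 5x - 11y = 66 meet at (11/2, -7/2), but that point violates -5x + 9y ≥ -27. Every candidate vertex is excluded by some other constraint, so the feasible region is empty.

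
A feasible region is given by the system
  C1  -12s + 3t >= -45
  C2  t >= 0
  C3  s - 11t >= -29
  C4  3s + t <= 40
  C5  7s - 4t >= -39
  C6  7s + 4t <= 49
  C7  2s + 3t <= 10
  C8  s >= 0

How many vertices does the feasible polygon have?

5

Pairwise boundary intersections that survive every other constraint:
  (15/4, 0)
  (55/14, 5/7)
  (0, 0)
  (23/25, 68/25)
  (0, 29/11)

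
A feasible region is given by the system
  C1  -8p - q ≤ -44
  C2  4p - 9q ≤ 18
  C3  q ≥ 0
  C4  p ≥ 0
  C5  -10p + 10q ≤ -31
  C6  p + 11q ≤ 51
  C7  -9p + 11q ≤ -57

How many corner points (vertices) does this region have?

Of the 21 pairwise boundary intersections, those satisfying every inequality are:
  (657/53, 186/53)
  (315/37, 66/37)
  (54/5, 201/55)

3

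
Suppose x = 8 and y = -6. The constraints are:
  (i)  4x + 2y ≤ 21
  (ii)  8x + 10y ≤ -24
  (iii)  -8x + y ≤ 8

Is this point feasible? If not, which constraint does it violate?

not feasible — violates (ii)

Constraint (ii): 8x + 10y = 4, which is not ≤ -24. All other constraints are satisfied.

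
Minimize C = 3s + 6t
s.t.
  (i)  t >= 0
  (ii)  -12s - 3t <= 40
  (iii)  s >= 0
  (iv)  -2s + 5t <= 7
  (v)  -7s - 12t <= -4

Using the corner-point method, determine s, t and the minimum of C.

s = 4/7, t = 0, minimum C = 12/7

Vertices and C = 3s + 6t:
  (4/7, 0) → C = 12/7
  (0, 7/5) → C = 42/5
  (0, 1/3) → C = 2
The feasible region is unbounded (it extends along (1, 0), (5, 2)), but C strictly increases along every unbounded feasible direction, so there is no improving ray and the minimum is attained at a vertex.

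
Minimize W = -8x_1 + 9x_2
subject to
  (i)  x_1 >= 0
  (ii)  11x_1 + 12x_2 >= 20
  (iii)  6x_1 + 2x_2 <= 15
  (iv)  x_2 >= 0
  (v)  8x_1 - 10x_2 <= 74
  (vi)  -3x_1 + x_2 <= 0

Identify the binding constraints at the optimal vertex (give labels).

(iii) and (iv)

Corner points and W = -8x_1 + 9x_2:
  (20/11, 0) → W = -160/11
  (20/47, 60/47) → W = 380/47
  (5/2, 0) → W = -20
  (5/4, 15/4) → W = 95/4

The minimum is at (5/2, 0). Substituting into each constraint, equality holds for (iii) and (iv); the remaining constraints have slack.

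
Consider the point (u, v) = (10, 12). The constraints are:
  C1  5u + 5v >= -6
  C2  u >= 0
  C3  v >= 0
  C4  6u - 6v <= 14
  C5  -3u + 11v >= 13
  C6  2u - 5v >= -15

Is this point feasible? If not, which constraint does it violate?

Constraint C6: 2u - 5v = -40, which is not ≥ -15. All other constraints are satisfied.

not feasible — violates C6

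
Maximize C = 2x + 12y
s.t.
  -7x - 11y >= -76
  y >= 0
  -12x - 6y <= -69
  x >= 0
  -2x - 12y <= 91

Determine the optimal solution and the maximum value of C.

At the optimal vertex, -7x - 11y = -76 and -12x - 6y = -69.
Solving simultaneously gives x = 101/30, y = 143/30.

x = 101/30, y = 143/30, maximum C = 959/15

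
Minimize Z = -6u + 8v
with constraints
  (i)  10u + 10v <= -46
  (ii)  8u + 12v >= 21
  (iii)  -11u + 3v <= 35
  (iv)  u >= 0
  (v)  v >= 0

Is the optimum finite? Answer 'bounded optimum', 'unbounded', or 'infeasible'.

The boundaries 8u + 12v = 21 and u = 0 meet at (0, 7/4), but that point violates 10u + 10v ≤ -46. Every candidate vertex is excluded by some other constraint, so the feasible region is empty.

infeasible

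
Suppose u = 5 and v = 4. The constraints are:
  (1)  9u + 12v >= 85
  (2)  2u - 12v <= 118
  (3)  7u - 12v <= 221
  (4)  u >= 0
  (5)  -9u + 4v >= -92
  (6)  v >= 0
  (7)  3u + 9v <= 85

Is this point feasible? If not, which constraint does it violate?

feasible

(1): 93 ≥ 85 ✓
(2): -38 ≤ 118 ✓
(3): -13 ≤ 221 ✓
(4): 5 ≥ 0 ✓
(5): -29 ≥ -92 ✓
(6): 4 ≥ 0 ✓
(7): 51 ≤ 85 ✓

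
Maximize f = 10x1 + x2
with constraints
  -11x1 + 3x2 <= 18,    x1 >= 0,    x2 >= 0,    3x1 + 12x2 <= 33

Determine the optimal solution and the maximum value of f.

x1 = 11, x2 = 0, maximum f = 110

At the optimal vertex, x2 = 0 and 3x1 + 12x2 = 33.
Solving simultaneously gives x1 = 11, x2 = 0.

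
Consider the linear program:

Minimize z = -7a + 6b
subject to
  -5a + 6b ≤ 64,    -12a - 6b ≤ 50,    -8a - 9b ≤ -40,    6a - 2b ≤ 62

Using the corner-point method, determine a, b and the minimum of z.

a = 319/35, b = -128/35, minimum z = -3001/35

Feasible corners and z = -7a + 6b:
  (-112/31, 712/93) → z = 2208/31
  (250/13, 347/13) → z = 332/13
  (319/35, -128/35) → z = -3001/35

The optimum lies where -8a - 9b = -40 and 6a - 2b = 62.
Solving simultaneously gives a = 319/35, b = -128/35.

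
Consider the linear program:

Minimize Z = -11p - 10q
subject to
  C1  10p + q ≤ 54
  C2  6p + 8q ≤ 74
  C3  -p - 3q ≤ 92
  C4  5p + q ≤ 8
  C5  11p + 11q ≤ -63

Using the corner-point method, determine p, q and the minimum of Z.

Vertices and Z = -11p - 10q:
  (-659/11, 596/11) → Z = 1289/11
  (58/7, -234/7) → Z = 1702/7
  (151/44, -403/44) → Z = 2369/44
The feasible region is unbounded (it extends along (-3, 1), (-4, 3)), but Z strictly increases along every unbounded feasible direction, so there is no improving ray and the minimum is attained at a vertex.

p = 151/44, q = -403/44, minimum Z = 2369/44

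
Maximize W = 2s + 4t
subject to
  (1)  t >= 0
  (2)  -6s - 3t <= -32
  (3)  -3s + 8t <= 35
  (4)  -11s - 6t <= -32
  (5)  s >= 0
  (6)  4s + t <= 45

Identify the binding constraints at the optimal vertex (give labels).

(3) and (6)

Extreme points and W = 2s + 4t:
  (16/3, 0) → W = 32/3
  (45/4, 0) → W = 45/2
  (151/57, 102/19) → W = 1526/57
  (65/7, 55/7) → W = 50

The maximum is at (65/7, 55/7). Substituting into each constraint, equality holds for (3) and (6); the remaining constraints have slack.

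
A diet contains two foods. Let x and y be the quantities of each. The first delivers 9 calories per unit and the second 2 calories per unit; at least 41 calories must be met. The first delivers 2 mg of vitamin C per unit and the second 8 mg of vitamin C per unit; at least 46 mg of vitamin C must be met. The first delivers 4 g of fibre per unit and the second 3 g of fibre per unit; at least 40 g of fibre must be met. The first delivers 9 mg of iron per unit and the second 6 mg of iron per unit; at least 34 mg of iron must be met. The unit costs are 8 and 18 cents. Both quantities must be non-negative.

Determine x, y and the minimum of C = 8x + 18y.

x = 7, y = 4, minimum C = 128

Feasible corners and C = 8x + 18y:
  (0, 41/2) → C = 369
  (23, 0) → C = 184
  (43/19, 196/19) → C = 3872/19
  (7, 4) → C = 128
The feasible region is unbounded (it extends along (0, 1), (1, 0)), but C strictly increases along every unbounded feasible direction, so there is no improving ray and the minimum is attained at a vertex.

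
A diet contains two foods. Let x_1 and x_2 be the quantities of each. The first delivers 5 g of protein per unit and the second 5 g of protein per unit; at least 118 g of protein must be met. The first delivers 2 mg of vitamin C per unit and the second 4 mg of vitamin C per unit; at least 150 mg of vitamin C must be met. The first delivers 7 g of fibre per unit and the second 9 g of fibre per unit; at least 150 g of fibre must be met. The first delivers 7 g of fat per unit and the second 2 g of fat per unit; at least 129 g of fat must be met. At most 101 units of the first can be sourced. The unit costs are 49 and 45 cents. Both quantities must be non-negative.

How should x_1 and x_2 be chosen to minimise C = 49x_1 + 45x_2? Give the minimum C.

Extreme points and C = 49x_1 + 45x_2:
  (0, 129/2) → C = 5805/2
  (75, 0) → C = 3675
  (101, 0) → C = 4949
  (9, 33) → C = 1926
The feasible region is unbounded (it extends along (0, 1)), but C strictly increases along every unbounded feasible direction, so there is no improving ray and the minimum is attained at a vertex.

x_1 = 9, x_2 = 33, minimum C = 1926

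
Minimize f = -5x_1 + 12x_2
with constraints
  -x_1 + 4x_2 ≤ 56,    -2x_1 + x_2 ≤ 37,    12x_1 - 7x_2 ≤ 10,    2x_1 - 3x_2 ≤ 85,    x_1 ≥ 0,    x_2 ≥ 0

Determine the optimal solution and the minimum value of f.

x_1 = 5/6, x_2 = 0, minimum f = -25/6

Extreme points and f = -5x_1 + 12x_2:
  (432/41, 682/41) → f = 6024/41
  (0, 14) → f = 168
  (5/6, 0) → f = -25/6
  (0, 0) → f = 0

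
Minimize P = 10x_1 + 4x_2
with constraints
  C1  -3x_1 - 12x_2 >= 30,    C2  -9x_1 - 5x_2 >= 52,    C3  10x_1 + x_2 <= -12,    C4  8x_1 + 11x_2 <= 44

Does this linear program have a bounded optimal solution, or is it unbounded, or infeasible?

From the feasible point (-158/31, -38/31), moving in the direction (-12, 3) keeps every constraint satisfied while P decreases without bound.

unbounded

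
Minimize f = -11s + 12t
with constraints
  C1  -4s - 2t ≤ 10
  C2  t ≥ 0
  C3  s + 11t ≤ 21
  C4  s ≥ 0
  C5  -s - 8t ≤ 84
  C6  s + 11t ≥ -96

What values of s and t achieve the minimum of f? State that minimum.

s = 21, t = 0, minimum f = -231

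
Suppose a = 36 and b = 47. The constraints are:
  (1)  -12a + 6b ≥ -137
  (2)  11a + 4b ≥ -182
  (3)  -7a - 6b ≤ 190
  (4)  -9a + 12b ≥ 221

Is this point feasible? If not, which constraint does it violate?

Constraint (1): -12a + 6b = -150, which is not ≥ -137. All other constraints are satisfied.

not feasible — violates (1)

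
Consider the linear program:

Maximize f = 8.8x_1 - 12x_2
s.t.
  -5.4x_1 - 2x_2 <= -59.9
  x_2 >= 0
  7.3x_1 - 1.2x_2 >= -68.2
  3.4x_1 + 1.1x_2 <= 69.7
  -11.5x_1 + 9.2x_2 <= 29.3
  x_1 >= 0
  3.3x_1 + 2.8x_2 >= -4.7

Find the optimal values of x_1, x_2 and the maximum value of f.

Feasible corners and f = 8.8x_1 - 12x_2:
  (599/54, 0) → f = 13178/135
  (12312/1817, 84707/7268) → f = -728877/9085
  (41/2, 0) → f = 902/5
  (60901/4393, 90117/4393) → f = -2727376/21965

At the optimal vertex, x_2 = 0 and 3.4x_1 + 1.1x_2 = 69.7.
Solving simultaneously gives x_1 = 41/2, x_2 = 0.

x_1 = 20.5, x_2 = 0, maximum f = 180.4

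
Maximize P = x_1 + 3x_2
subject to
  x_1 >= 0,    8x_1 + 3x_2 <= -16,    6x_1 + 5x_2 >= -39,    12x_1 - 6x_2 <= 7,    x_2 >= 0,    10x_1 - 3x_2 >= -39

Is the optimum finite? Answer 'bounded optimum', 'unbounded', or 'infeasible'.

The boundaries x_1 = 0 and x_2 = 0 meet at (0, 0), but that point violates 8x_1 + 3x_2 ≤ -16. Every candidate vertex is excluded by some other constraint, so the feasible region is empty.

infeasible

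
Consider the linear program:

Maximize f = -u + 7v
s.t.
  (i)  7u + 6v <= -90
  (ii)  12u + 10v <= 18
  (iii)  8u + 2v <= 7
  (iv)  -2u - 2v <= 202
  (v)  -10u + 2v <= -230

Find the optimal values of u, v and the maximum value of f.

u = 79/6, v = -295/6, maximum f = -1072/3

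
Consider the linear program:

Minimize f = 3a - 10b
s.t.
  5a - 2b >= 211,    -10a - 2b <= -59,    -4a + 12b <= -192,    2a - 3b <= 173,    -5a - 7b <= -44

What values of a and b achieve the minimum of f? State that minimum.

a = 125, b = 77/3, minimum f = 355/3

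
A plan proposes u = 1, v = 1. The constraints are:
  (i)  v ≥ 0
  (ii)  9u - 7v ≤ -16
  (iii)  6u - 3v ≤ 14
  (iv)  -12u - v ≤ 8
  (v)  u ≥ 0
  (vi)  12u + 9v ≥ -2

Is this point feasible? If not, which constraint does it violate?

not feasible — violates (ii)

Constraint (ii): 9u - 7v = 2, which is not ≤ -16. All other constraints are satisfied.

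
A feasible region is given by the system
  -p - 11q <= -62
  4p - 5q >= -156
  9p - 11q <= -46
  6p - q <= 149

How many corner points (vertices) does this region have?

4

The feasible vertices (each the meet of two boundaries and inside every other half-plane) are:
  (-1406/49, 404/49)
  (8/5, 302/55)
  (901/26, 766/13)
  (1685/57, 539/19)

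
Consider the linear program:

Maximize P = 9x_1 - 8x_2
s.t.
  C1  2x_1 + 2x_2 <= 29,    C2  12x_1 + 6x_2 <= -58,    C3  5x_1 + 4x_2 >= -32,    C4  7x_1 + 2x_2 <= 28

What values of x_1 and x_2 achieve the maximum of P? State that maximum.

x_1 = -20/9, x_2 = -47/9, maximum P = 196/9

Extreme points and P = 9x_1 - 8x_2:
  (-145/6, 116/3) → P = -3161/6
  (-90, 209/2) → P = -1646
  (-20/9, -47/9) → P = 196/9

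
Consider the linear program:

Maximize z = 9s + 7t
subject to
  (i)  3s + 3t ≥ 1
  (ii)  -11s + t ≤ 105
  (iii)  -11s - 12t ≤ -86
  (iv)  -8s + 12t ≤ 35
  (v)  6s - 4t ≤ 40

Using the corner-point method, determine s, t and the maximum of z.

Extreme points and z = 9s + 7t:
  (51/19, 1073/228) → z = 13019/228
  (206/29, 19/29) → z = 1987/29
  (31/2, 53/4) → z = 929/4

The binding constraints are -8s + 12t = 35 and 6s - 4t = 40.
Solving simultaneously gives s = 31/2, t = 53/4.

s = 31/2, t = 53/4, maximum z = 929/4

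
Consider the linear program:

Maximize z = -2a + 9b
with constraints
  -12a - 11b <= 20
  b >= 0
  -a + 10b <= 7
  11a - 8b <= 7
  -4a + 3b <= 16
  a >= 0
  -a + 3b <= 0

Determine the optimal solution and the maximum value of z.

Feasible corners and z = -2a + 9b:
  (7/11, 0) → z = -14/11
  (0, 0) → z = 0
  (21/25, 7/25) → z = 21/25

At the optimal vertex, 11a - 8b = 7 and -a + 3b = 0.
Solving simultaneously gives a = 21/25, b = 7/25.

a = 21/25, b = 7/25, maximum z = 21/25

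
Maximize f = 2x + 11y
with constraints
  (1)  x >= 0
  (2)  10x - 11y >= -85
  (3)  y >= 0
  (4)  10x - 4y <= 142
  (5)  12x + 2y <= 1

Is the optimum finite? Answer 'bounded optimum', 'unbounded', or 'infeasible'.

Vertices and f = 2x + 11y:
  (0, 0) → f = 0
  (0, 1/2) → f = 11/2
  (1/12, 0) → f = 1/6
The feasible region has finitely many vertices and no improving ray; the maximum is 11/2 at (0, 1/2).

bounded optimum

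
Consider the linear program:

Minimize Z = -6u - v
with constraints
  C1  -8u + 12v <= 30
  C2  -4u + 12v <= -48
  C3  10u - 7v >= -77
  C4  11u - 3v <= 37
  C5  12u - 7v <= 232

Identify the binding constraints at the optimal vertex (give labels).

C2 and C4

Corner points and Z = -6u - v:
  (-315/23, -197/23) → Z = 2087/23
  (5/2, -19/6) → Z = -71/6
  (-437/41, -2108/41) → Z = 4730/41
The feasible region is unbounded (it extends along (-7, -12), (-7, -10)), but Z strictly increases along every unbounded feasible direction, so there is no improving ray and the minimum is attained at a vertex.

The minimum is at (5/2, -19/6). Substituting into each constraint, equality holds for C2 and C4; the remaining constraints have slack.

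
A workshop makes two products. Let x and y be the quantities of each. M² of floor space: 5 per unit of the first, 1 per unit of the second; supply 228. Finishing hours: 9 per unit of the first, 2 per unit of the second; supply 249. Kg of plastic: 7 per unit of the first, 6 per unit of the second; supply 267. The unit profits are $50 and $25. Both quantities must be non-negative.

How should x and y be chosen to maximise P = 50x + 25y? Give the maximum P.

x = 24, y = 33/2, maximum P = 3225/2

Feasible corners and P = 50x + 25y:
  (0, 0) → P = 0
  (0, 89/2) → P = 2225/2
  (83/3, 0) → P = 4150/3
  (24, 33/2) → P = 3225/2

At the optimal vertex, 9x + 2y = 249 and 7x + 6y = 267.
Solving simultaneously gives x = 24, y = 33/2.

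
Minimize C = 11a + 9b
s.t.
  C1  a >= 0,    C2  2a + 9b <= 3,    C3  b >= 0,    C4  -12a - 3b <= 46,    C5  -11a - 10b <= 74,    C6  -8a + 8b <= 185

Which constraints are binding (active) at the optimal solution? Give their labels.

Extreme points and C = 11a + 9b:
  (0, 1/3) → C = 3
  (0, 0) → C = 0
  (3/2, 0) → C = 33/2

The minimum is at (0, 0). Substituting into each constraint, equality holds for C1 and C3; the remaining constraints have slack.

C1 and C3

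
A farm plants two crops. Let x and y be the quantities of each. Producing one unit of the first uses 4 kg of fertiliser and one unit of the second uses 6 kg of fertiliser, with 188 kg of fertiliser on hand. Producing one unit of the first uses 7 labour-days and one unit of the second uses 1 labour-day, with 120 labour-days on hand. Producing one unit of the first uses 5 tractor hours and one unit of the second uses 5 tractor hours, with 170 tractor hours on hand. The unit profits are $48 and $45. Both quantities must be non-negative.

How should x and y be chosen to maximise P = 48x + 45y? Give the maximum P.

x = 43/3, y = 59/3, maximum P = 1573

Corner points and P = 48x + 45y:
  (0, 0) → P = 0
  (0, 94/3) → P = 1410
  (120/7, 0) → P = 5760/7
  (8, 26) → P = 1554
  (43/3, 59/3) → P = 1573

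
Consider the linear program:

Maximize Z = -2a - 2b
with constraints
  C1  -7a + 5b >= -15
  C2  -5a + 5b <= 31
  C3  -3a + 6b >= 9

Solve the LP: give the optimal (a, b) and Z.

a = -47/5, b = -16/5, maximum Z = 126/5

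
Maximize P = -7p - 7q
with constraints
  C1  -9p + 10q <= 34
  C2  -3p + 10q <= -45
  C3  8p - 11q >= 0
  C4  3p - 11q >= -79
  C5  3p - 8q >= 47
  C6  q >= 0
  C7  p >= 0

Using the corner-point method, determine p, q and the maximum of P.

p = 47/3, q = 0, maximum P = -329/3

Corner points and P = -7p - 7q:
  (1285/3, 124) → P = -11599/3
  (55/3, 1) → P = -406/3
  (47/3, 0) → P = -329/3
The feasible region is unbounded (it extends along (11, 3), (1, 0)), but P strictly decreases along every unbounded feasible direction, so there is no improving ray and the maximum is attained at a vertex.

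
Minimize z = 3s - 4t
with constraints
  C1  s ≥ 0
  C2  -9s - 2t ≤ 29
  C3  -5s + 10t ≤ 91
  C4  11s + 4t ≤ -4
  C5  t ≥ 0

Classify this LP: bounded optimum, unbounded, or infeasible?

infeasible

The boundaries s = 0 and -9s - 2t = 29 meet at (0, -29/2), but that point violates t ≥ 0. Every candidate vertex is excluded by some other constraint, so the feasible region is empty.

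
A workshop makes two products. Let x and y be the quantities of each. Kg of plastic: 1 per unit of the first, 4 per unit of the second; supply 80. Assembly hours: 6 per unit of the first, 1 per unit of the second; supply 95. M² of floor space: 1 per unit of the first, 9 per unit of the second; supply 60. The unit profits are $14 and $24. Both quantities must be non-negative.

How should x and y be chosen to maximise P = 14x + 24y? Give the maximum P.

Corner points and P = 14x + 24y:
  (0, 0) → P = 0
  (0, 20/3) → P = 160
  (95/6, 0) → P = 665/3
  (15, 5) → P = 330

The binding constraints are 6x + y = 95 and x + 9y = 60.
Solving simultaneously gives x = 15, y = 5.

x = 15, y = 5, maximum P = 330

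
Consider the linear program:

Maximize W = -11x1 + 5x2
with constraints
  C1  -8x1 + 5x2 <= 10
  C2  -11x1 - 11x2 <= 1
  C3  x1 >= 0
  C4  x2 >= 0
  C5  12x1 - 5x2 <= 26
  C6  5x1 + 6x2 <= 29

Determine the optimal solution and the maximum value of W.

x1 = 0, x2 = 2, maximum W = 10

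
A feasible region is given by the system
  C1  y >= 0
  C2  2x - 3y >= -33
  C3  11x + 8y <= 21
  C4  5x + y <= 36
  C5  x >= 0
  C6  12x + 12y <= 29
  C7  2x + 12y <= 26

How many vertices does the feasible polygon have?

Of the 21 pairwise boundary intersections, those satisfying every inequality are:
  (21/11, 0)
  (0, 0)
  (5/9, 67/36)
  (0, 13/6)
  (3/10, 127/60)

5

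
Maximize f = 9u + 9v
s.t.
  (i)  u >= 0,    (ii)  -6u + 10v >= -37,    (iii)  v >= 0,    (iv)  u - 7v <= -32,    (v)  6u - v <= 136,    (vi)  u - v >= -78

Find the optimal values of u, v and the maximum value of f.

Vertices and f = 9u + 9v:
  (0, 32/7) → f = 288/7
  (0, 78) → f = 702
  (579/32, 229/32) → f = 909/4
  (49/2, 11) → f = 639/2
  (214/5, 604/5) → f = 7362/5

u = 214/5, v = 604/5, maximum f = 7362/5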